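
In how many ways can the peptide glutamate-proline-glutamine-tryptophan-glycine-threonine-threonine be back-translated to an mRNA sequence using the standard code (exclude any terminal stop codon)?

Glu: 2 codons.
Pro: 4 codons.
Gln: 2 codons.
Trp: 1 codon.
Gly: 4 codons.
Thr: 4 codons.
Thr: 4 codons.
2 × 4 × 2 × 1 × 4 × 4 × 4 = 1024.

1024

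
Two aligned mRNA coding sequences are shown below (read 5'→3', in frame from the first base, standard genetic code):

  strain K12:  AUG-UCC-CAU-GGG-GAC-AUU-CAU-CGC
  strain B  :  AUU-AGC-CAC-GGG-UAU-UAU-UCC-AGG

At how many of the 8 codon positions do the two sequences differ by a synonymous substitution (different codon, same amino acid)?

3

Codon 1: AUG Met / AUU Ile — nonsynonymous.
Codon 2: UCC Ser / AGC Ser — synonymous.
Codon 3: CAU His / CAC His — synonymous.
Codon 4: GGG Gly / GGG Gly — identical.
Codon 5: GAC Asp / UAU Tyr — nonsynonymous.
Codon 6: AUU Ile / UAU Tyr — nonsynonymous.
Codon 7: CAU His / UCC Ser — nonsynonymous.
Codon 8: CGC Arg / AGG Arg — synonymous.
Synonymous differences: 3.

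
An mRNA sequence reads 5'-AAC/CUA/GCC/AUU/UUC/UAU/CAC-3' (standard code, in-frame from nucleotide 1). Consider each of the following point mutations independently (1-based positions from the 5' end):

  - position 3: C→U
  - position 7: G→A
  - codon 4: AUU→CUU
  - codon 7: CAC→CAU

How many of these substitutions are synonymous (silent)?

Codon 1: AAC (Asn) → AAU (Asn) — synonymous.
Codon 3: GCC (Ala) → ACC (Thr) — missense.
Codon 4: AUU (Ile) → CUU (Leu) — missense.
Codon 7: CAC (His) → CAU (His) — synonymous.
Synonymous: 2 of 4.

2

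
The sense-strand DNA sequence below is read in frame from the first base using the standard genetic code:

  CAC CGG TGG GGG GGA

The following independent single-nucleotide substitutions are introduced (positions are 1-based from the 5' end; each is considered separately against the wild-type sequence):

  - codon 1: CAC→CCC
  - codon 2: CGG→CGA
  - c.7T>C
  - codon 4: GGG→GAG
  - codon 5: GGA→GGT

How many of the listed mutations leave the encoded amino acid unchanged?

Codon 1: CAC (His) → CCC (Pro) — missense.
Codon 2: CGG (Arg) → CGA (Arg) — synonymous.
Codon 3: TGG (Trp) → CGG (Arg) — missense.
Codon 4: GGG (Gly) → GAG (Glu) — missense.
Codon 5: GGA (Gly) → GGT (Gly) — synonymous.
Synonymous: 2 of 5.

2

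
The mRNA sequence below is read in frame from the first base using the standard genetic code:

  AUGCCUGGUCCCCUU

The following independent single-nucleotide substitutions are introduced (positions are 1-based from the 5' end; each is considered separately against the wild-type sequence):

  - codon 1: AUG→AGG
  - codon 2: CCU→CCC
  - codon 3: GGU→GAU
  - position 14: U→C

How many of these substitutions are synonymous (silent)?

Codon 1: AUG (Met) → AGG (Arg) — missense.
Codon 2: CCU (Pro) → CCC (Pro) — synonymous.
Codon 3: GGU (Gly) → GAU (Asp) — missense.
Codon 5: CUU (Leu) → CCU (Pro) — missense.
Synonymous: 1 of 4.

1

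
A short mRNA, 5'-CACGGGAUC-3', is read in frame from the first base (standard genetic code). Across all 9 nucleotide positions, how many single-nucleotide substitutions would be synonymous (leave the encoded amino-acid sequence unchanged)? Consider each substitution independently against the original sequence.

Codon 1 (CAC, His): 1 synonymous substitution.
Codon 2 (GGG, Gly): 3 synonymous substitutions.
Codon 3 (AUC, Ile): 2 synonymous substitutions.
Total: 1 + 3 + 2 = 6.

6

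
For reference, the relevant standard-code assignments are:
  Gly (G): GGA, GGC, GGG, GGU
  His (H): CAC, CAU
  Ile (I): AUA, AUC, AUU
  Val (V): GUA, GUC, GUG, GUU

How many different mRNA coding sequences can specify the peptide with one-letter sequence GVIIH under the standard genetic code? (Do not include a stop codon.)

288

Gly: 4 codons.
Val: 4 codons.
Ile: 3 codons.
Ile: 3 codons.
His: 2 codons.
4 × 4 × 3 × 3 × 2 = 288.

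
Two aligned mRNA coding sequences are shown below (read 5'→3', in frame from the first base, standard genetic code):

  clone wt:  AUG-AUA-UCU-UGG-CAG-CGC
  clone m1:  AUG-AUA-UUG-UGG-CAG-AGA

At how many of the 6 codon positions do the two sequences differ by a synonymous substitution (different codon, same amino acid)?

1

Codon 1: AUG Met / AUG Met — identical.
Codon 2: AUA Ile / AUA Ile — identical.
Codon 3: UCU Ser / UUG Leu — nonsynonymous.
Codon 4: UGG Trp / UGG Trp — identical.
Codon 5: CAG Gln / CAG Gln — identical.
Codon 6: CGC Arg / AGA Arg — synonymous.
Synonymous differences: 1.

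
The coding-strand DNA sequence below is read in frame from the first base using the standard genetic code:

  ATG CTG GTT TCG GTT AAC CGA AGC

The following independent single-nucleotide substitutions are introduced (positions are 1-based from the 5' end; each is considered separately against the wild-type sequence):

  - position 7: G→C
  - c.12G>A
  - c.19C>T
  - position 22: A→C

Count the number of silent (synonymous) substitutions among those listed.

1

Codon 3: GTT (Val) → CTT (Leu) — missense.
Codon 4: TCG (Ser) → TCA (Ser) — synonymous.
Codon 7: CGA (Arg) → TGA (Stop) — nonsense.
Codon 8: AGC (Ser) → CGC (Arg) — missense.
Synonymous: 1 of 4.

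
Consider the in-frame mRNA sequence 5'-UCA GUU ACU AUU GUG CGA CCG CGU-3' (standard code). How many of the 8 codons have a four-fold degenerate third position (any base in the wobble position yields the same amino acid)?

7

Codon 1 UCA (Ser): third position 4-fold.
Codon 2 GUU (Val): third position 4-fold.
Codon 3 ACU (Thr): third position 4-fold.
Codon 4 AUU (Ile): third position 3-fold.
Codon 5 GUG (Val): third position 4-fold.
Codon 6 CGA (Arg): third position 4-fold.
Codon 7 CCG (Pro): third position 4-fold.
Codon 8 CGU (Arg): third position 4-fold.
Four-fold degenerate third positions: 7.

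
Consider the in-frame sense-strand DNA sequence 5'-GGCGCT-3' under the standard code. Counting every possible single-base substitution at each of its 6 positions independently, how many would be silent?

Codon 1 (GGC, Gly): 3 synonymous substitutions.
Codon 2 (GCT, Ala): 3 synonymous substitutions.
Total: 3 + 3 = 6.

6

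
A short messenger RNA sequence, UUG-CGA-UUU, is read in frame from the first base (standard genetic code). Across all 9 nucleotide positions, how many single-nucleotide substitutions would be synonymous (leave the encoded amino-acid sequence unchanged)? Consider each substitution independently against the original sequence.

7

Codon 1 (UUG, Leu): 2 synonymous substitutions.
Codon 2 (CGA, Arg): 4 synonymous substitutions.
Codon 3 (UUU, Phe): 1 synonymous substitution.
Total: 2 + 4 + 1 = 7.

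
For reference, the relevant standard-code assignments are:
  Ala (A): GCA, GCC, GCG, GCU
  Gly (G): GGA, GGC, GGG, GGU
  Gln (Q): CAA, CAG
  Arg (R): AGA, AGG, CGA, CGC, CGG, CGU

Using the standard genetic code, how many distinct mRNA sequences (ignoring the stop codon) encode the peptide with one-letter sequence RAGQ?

Arg: 6 codons.
Ala: 4 codons.
Gly: 4 codons.
Gln: 2 codons.
6 × 4 × 4 × 2 = 192.

192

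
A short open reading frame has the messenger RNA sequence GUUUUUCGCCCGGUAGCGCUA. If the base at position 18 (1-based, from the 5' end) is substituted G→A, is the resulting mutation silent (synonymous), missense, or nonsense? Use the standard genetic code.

silent

Position 18 falls in codon 6: GCG → Ala.
After the substitution the codon is GCA → Ala.
Both encode Ala, so the change is synonymous.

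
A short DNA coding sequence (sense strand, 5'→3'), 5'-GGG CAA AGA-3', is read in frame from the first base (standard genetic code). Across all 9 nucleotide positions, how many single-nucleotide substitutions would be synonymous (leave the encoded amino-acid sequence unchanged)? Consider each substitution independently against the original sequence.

6

Codon 1 (GGG, Gly): 3 synonymous substitutions.
Codon 2 (CAA, Gln): 1 synonymous substitution.
Codon 3 (AGA, Arg): 2 synonymous substitutions.
Total: 3 + 1 + 2 = 6.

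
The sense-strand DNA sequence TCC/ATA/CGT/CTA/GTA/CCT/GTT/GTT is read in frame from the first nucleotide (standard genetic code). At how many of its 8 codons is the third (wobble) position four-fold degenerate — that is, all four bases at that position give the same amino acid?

Codon 1 TCC (Ser): third position 4-fold.
Codon 2 ATA (Ile): third position 3-fold.
Codon 3 CGT (Arg): third position 4-fold.
Codon 4 CTA (Leu): third position 4-fold.
Codon 5 GTA (Val): third position 4-fold.
Codon 6 CCT (Pro): third position 4-fold.
Codon 7 GTT (Val): third position 4-fold.
Codon 8 GTT (Val): third position 4-fold.
Four-fold degenerate third positions: 7.

7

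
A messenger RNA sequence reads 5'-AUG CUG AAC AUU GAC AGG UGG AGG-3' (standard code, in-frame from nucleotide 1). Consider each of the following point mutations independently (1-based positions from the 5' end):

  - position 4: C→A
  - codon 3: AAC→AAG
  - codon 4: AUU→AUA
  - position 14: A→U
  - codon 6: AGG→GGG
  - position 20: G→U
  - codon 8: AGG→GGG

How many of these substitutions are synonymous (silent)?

1

Codon 2: CUG (Leu) → AUG (Met) — missense.
Codon 3: AAC (Asn) → AAG (Lys) — missense.
Codon 4: AUU (Ile) → AUA (Ile) — synonymous.
Codon 5: GAC (Asp) → GUC (Val) — missense.
Codon 6: AGG (Arg) → GGG (Gly) — missense.
Codon 7: UGG (Trp) → UUG (Leu) — missense.
Codon 8: AGG (Arg) → GGG (Gly) — missense.
Synonymous: 1 of 7.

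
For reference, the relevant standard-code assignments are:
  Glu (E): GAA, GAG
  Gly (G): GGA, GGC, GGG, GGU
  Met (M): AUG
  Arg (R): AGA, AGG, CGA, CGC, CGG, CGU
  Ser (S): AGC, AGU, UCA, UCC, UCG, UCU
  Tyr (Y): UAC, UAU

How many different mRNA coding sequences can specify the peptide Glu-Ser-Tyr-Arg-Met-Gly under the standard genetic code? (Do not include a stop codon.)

Glu: 2 codons.
Ser: 6 codons.
Tyr: 2 codons.
Arg: 6 codons.
Met: 1 codon.
Gly: 4 codons.
2 × 6 × 2 × 6 × 1 × 4 = 576.

576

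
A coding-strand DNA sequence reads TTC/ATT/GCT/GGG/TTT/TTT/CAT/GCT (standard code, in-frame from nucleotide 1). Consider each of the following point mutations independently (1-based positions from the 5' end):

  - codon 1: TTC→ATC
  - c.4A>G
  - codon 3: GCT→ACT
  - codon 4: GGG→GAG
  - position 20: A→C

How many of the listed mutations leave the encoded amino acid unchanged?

0

Codon 1: TTC (Phe) → ATC (Ile) — missense.
Codon 2: ATT (Ile) → GTT (Val) — missense.
Codon 3: GCT (Ala) → ACT (Thr) — missense.
Codon 4: GGG (Gly) → GAG (Glu) — missense.
Codon 7: CAT (His) → CCT (Pro) — missense.
Synonymous: 0 of 5.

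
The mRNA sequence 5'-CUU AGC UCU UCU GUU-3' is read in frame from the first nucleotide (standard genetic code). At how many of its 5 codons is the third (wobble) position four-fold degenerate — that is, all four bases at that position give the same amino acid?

Codon 1 CUU (Leu): third position 4-fold.
Codon 2 AGC (Ser): third position 2-fold.
Codon 3 UCU (Ser): third position 4-fold.
Codon 4 UCU (Ser): third position 4-fold.
Codon 5 GUU (Val): third position 4-fold.
Four-fold degenerate third positions: 4.

4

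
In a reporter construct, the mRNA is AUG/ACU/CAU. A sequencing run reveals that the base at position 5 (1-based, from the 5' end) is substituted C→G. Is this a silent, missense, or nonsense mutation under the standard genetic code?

Position 5 falls in codon 2: ACU → Thr.
After the substitution the codon is AGU → Ser.
Thr ≠ Ser, so this is a missense mutation.

missense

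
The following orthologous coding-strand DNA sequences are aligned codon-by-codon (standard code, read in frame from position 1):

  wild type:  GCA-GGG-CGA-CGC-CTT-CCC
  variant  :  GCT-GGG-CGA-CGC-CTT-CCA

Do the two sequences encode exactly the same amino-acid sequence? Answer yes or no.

yes

Codon 1: GCA Ala / GCT Ala — synonymous.
Codon 2: GGG Gly / GGG Gly — identical.
Codon 3: CGA Arg / CGA Arg — identical.
Codon 4: CGC Arg / CGC Arg — identical.
Codon 5: CTT Leu / CTT Leu — identical.
Codon 6: CCC Pro / CCA Pro — synonymous.
Nonsynonymous differences: 0 → same protein.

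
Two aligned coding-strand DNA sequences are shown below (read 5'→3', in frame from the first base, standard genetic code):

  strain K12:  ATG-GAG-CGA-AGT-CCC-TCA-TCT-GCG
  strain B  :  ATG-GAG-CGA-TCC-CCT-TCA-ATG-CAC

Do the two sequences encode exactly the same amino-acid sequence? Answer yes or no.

Codon 1: ATG Met / ATG Met — identical.
Codon 2: GAG Glu / GAG Glu — identical.
Codon 3: CGA Arg / CGA Arg — identical.
Codon 4: AGT Ser / TCC Ser — synonymous.
Codon 5: CCC Pro / CCT Pro — synonymous.
Codon 6: TCA Ser / TCA Ser — identical.
Codon 7: TCT Ser / ATG Met — nonsynonymous.
Codon 8: GCG Ala / CAC His — nonsynonymous.
Nonsynonymous differences: 2 → different protein.

no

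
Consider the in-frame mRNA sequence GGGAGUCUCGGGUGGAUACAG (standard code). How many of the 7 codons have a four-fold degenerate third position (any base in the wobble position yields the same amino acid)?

Codon 1 GGG (Gly): third position 4-fold.
Codon 2 AGU (Ser): third position 2-fold.
Codon 3 CUC (Leu): third position 4-fold.
Codon 4 GGG (Gly): third position 4-fold.
Codon 5 UGG (Trp): third position 1-fold.
Codon 6 AUA (Ile): third position 3-fold.
Codon 7 CAG (Gln): third position 2-fold.
Four-fold degenerate third positions: 3.

3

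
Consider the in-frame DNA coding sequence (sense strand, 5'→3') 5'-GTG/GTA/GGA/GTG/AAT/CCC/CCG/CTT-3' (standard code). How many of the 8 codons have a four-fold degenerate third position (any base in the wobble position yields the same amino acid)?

Codon 1 GTG (Val): third position 4-fold.
Codon 2 GTA (Val): third position 4-fold.
Codon 3 GGA (Gly): third position 4-fold.
Codon 4 GTG (Val): third position 4-fold.
Codon 5 AAT (Asn): third position 2-fold.
Codon 6 CCC (Pro): third position 4-fold.
Codon 7 CCG (Pro): third position 4-fold.
Codon 8 CTT (Leu): third position 4-fold.
Four-fold degenerate third positions: 7.

7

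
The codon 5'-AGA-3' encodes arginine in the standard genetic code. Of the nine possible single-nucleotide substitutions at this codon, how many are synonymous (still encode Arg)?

2

Position 1: CGA → 1 synonymous.
Position 2: none → 0 synonymous.
Position 3: AGG → 1 synonymous.
Total: 1 + 0 + 1 = 2.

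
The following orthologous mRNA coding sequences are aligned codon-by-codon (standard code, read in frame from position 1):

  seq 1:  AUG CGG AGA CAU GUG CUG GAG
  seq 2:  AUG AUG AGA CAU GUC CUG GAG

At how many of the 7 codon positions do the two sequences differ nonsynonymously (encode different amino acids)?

Codon 1: AUG Met / AUG Met — identical.
Codon 2: CGG Arg / AUG Met — nonsynonymous.
Codon 3: AGA Arg / AGA Arg — identical.
Codon 4: CAU His / CAU His — identical.
Codon 5: GUG Val / GUC Val — synonymous.
Codon 6: CUG Leu / CUG Leu — identical.
Codon 7: GAG Glu / GAG Glu — identical.
Nonsynonymous differences: 1.

1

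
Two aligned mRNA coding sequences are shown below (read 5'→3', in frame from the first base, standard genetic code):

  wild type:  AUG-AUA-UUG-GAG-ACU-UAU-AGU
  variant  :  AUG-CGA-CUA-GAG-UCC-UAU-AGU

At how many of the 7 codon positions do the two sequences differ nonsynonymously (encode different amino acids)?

Codon 1: AUG Met / AUG Met — identical.
Codon 2: AUA Ile / CGA Arg — nonsynonymous.
Codon 3: UUG Leu / CUA Leu — synonymous.
Codon 4: GAG Glu / GAG Glu — identical.
Codon 5: ACU Thr / UCC Ser — nonsynonymous.
Codon 6: UAU Tyr / UAU Tyr — identical.
Codon 7: AGU Ser / AGU Ser — identical.
Nonsynonymous differences: 2.

2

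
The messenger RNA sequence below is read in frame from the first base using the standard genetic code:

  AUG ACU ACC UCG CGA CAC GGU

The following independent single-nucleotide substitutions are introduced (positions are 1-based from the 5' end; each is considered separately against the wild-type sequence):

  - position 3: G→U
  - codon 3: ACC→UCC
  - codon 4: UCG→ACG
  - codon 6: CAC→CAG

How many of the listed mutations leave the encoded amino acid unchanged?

0

Codon 1: AUG (Met) → AUU (Ile) — missense.
Codon 3: ACC (Thr) → UCC (Ser) — missense.
Codon 4: UCG (Ser) → ACG (Thr) — missense.
Codon 6: CAC (His) → CAG (Gln) — missense.
Synonymous: 0 of 4.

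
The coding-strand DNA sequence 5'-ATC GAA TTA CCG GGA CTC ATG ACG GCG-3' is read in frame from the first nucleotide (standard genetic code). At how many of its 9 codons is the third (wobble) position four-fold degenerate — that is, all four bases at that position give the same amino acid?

5

Codon 1 ATC (Ile): third position 3-fold.
Codon 2 GAA (Glu): third position 2-fold.
Codon 3 TTA (Leu): third position 2-fold.
Codon 4 CCG (Pro): third position 4-fold.
Codon 5 GGA (Gly): third position 4-fold.
Codon 6 CTC (Leu): third position 4-fold.
Codon 7 ATG (Met): third position 1-fold.
Codon 8 ACG (Thr): third position 4-fold.
Codon 9 GCG (Ala): third position 4-fold.
Four-fold degenerate third positions: 5.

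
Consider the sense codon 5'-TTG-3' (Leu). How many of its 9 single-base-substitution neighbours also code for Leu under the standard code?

2

Position 1: CTG → 1 synonymous.
Position 2: none → 0 synonymous.
Position 3: TTA → 1 synonymous.
Total: 1 + 0 + 1 = 2.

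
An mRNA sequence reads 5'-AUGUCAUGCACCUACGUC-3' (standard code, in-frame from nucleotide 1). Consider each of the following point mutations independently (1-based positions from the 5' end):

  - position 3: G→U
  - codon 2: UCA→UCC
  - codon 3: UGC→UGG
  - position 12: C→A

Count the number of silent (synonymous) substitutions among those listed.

Codon 1: AUG (Met) → AUU (Ile) — missense.
Codon 2: UCA (Ser) → UCC (Ser) — synonymous.
Codon 3: UGC (Cys) → UGG (Trp) — missense.
Codon 4: ACC (Thr) → ACA (Thr) — synonymous.
Synonymous: 2 of 4.

2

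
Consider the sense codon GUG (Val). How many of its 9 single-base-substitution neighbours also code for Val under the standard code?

Position 1: none → 0 synonymous.
Position 2: none → 0 synonymous.
Position 3: GUU, GUC, GUA → 3 synonymous.
Total: 0 + 0 + 3 = 3.

3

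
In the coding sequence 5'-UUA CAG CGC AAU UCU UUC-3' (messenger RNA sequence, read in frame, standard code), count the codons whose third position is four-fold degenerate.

Codon 1 UUA (Leu): third position 2-fold.
Codon 2 CAG (Gln): third position 2-fold.
Codon 3 CGC (Arg): third position 4-fold.
Codon 4 AAU (Asn): third position 2-fold.
Codon 5 UCU (Ser): third position 4-fold.
Codon 6 UUC (Phe): third position 2-fold.
Four-fold degenerate third positions: 2.

2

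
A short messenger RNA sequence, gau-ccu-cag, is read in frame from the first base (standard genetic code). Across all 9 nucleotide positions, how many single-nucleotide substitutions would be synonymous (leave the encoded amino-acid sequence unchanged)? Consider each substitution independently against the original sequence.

Codon 1 (GAU, Asp): 1 synonymous substitution.
Codon 2 (CCU, Pro): 3 synonymous substitutions.
Codon 3 (CAG, Gln): 1 synonymous substitution.
Total: 1 + 3 + 1 = 5.

5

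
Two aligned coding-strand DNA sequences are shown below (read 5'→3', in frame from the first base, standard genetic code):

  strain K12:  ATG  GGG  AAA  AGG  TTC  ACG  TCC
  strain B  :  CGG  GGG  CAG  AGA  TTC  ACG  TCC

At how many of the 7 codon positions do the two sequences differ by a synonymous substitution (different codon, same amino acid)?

Codon 1: ATG Met / CGG Arg — nonsynonymous.
Codon 2: GGG Gly / GGG Gly — identical.
Codon 3: AAA Lys / CAG Gln — nonsynonymous.
Codon 4: AGG Arg / AGA Arg — synonymous.
Codon 5: TTC Phe / TTC Phe — identical.
Codon 6: ACG Thr / ACG Thr — identical.
Codon 7: TCC Ser / TCC Ser — identical.
Synonymous differences: 1.

1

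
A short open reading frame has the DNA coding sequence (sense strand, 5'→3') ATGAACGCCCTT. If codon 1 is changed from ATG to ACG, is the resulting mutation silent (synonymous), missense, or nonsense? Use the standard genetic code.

Position 2 falls in codon 1: ATG → Met.
After the substitution the codon is ACG → Thr.
Met ≠ Thr, so this is a missense mutation.

missense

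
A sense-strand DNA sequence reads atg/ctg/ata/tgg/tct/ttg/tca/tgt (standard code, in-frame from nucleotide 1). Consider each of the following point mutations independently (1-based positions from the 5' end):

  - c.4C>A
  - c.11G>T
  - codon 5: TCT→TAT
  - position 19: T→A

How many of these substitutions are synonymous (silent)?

0

Codon 2: CTG (Leu) → ATG (Met) — missense.
Codon 4: TGG (Trp) → TTG (Leu) — missense.
Codon 5: TCT (Ser) → TAT (Tyr) — missense.
Codon 7: TCA (Ser) → ACA (Thr) — missense.
Synonymous: 0 of 4.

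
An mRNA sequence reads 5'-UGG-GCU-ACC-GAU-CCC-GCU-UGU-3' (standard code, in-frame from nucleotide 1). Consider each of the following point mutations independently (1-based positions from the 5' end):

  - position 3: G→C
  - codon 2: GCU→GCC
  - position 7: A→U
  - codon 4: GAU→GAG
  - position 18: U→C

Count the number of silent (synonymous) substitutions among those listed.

Codon 1: UGG (Trp) → UGC (Cys) — missense.
Codon 2: GCU (Ala) → GCC (Ala) — synonymous.
Codon 3: ACC (Thr) → UCC (Ser) — missense.
Codon 4: GAU (Asp) → GAG (Glu) — missense.
Codon 6: GCU (Ala) → GCC (Ala) — synonymous.
Synonymous: 2 of 5.

2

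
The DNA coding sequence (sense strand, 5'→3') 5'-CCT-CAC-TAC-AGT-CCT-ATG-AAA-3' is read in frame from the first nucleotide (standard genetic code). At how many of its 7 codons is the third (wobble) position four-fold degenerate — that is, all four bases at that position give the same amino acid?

Codon 1 CCT (Pro): third position 4-fold.
Codon 2 CAC (His): third position 2-fold.
Codon 3 TAC (Tyr): third position 2-fold.
Codon 4 AGT (Ser): third position 2-fold.
Codon 5 CCT (Pro): third position 4-fold.
Codon 6 ATG (Met): third position 1-fold.
Codon 7 AAA (Lys): third position 2-fold.
Four-fold degenerate third positions: 2.

2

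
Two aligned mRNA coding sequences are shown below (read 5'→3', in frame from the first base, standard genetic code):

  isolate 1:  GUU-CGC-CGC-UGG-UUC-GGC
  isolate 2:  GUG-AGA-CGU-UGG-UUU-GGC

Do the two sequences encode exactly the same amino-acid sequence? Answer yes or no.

Codon 1: GUU Val / GUG Val — synonymous.
Codon 2: CGC Arg / AGA Arg — synonymous.
Codon 3: CGC Arg / CGU Arg — synonymous.
Codon 4: UGG Trp / UGG Trp — identical.
Codon 5: UUC Phe / UUU Phe — synonymous.
Codon 6: GGC Gly / GGC Gly — identical.
Nonsynonymous differences: 0 → same protein.

yes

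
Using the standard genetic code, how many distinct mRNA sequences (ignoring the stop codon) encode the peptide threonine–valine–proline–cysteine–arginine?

Thr: 4 codons.
Val: 4 codons.
Pro: 4 codons.
Cys: 2 codons.
Arg: 6 codons.
4 × 4 × 4 × 2 × 6 = 768.

768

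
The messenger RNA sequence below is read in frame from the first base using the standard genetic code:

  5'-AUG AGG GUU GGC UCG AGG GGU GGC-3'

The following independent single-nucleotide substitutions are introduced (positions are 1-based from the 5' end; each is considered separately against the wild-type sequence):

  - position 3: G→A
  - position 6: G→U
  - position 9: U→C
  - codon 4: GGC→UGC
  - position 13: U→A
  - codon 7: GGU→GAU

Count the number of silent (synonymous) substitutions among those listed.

1

Codon 1: AUG (Met) → AUA (Ile) — missense.
Codon 2: AGG (Arg) → AGU (Ser) — missense.
Codon 3: GUU (Val) → GUC (Val) — synonymous.
Codon 4: GGC (Gly) → UGC (Cys) — missense.
Codon 5: UCG (Ser) → ACG (Thr) — missense.
Codon 7: GGU (Gly) → GAU (Asp) — missense.
Synonymous: 1 of 6.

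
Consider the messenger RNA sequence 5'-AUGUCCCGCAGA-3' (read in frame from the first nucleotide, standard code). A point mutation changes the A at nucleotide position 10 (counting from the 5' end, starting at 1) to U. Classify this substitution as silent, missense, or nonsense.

Position 10 falls in codon 4: AGA → Arg.
After the substitution the codon is UGA → Stop.
The new codon is a stop codon, so this is a nonsense mutation.

nonsense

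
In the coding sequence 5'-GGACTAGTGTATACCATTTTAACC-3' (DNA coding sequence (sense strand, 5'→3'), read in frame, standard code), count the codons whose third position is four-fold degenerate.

5

Codon 1 GGA (Gly): third position 4-fold.
Codon 2 CTA (Leu): third position 4-fold.
Codon 3 GTG (Val): third position 4-fold.
Codon 4 TAT (Tyr): third position 2-fold.
Codon 5 ACC (Thr): third position 4-fold.
Codon 6 ATT (Ile): third position 3-fold.
Codon 7 TTA (Leu): third position 2-fold.
Codon 8 ACC (Thr): third position 4-fold.
Four-fold degenerate third positions: 5.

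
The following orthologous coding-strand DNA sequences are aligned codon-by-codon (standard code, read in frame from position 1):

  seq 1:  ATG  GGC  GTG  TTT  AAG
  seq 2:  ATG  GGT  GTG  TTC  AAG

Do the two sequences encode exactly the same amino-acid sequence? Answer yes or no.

yes

Codon 1: ATG Met / ATG Met — identical.
Codon 2: GGC Gly / GGT Gly — synonymous.
Codon 3: GTG Val / GTG Val — identical.
Codon 4: TTT Phe / TTC Phe — synonymous.
Codon 5: AAG Lys / AAG Lys — identical.
Nonsynonymous differences: 0 → same protein.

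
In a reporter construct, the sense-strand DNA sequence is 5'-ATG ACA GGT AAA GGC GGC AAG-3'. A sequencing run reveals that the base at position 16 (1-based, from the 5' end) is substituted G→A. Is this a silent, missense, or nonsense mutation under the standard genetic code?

Position 16 falls in codon 6: GGC → Gly.
After the substitution the codon is AGC → Ser.
Gly ≠ Ser, so this is a missense mutation.

missense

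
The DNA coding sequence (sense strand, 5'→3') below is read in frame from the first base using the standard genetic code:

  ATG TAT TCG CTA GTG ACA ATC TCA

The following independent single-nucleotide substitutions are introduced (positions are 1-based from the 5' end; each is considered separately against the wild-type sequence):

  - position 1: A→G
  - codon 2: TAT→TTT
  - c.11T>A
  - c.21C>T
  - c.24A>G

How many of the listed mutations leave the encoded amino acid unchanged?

Codon 1: ATG (Met) → GTG (Val) — missense.
Codon 2: TAT (Tyr) → TTT (Phe) — missense.
Codon 4: CTA (Leu) → CAA (Gln) — missense.
Codon 7: ATC (Ile) → ATT (Ile) — synonymous.
Codon 8: TCA (Ser) → TCG (Ser) — synonymous.
Synonymous: 2 of 5.

2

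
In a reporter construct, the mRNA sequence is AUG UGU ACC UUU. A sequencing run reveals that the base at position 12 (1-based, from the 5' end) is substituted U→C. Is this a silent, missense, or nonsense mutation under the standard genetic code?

Position 12 falls in codon 4: UUU → Phe.
After the substitution the codon is UUC → Phe.
Both encode Phe, so the change is synonymous.

silent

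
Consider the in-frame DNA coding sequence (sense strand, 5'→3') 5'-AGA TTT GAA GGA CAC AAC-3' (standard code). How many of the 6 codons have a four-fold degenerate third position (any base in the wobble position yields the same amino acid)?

Codon 1 AGA (Arg): third position 2-fold.
Codon 2 TTT (Phe): third position 2-fold.
Codon 3 GAA (Glu): third position 2-fold.
Codon 4 GGA (Gly): third position 4-fold.
Codon 5 CAC (His): third position 2-fold.
Codon 6 AAC (Asn): third position 2-fold.
Four-fold degenerate third positions: 1.

1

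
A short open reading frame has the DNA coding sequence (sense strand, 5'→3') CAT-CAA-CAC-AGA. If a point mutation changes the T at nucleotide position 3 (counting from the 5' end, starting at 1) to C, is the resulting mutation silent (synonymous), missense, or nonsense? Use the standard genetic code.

Position 3 falls in codon 1: CAT → His.
After the substitution the codon is CAC → His.
Both encode His, so the change is synonymous.

silent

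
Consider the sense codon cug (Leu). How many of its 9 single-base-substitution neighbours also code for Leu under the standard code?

Position 1: UUG → 1 synonymous.
Position 2: none → 0 synonymous.
Position 3: CUU, CUC, CUA → 3 synonymous.
Total: 1 + 0 + 3 = 4.

4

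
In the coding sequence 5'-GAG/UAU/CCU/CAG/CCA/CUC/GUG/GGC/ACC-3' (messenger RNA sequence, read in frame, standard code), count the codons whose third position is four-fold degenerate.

6

Codon 1 GAG (Glu): third position 2-fold.
Codon 2 UAU (Tyr): third position 2-fold.
Codon 3 CCU (Pro): third position 4-fold.
Codon 4 CAG (Gln): third position 2-fold.
Codon 5 CCA (Pro): third position 4-fold.
Codon 6 CUC (Leu): third position 4-fold.
Codon 7 GUG (Val): third position 4-fold.
Codon 8 GGC (Gly): third position 4-fold.
Codon 9 ACC (Thr): third position 4-fold.
Four-fold degenerate third positions: 6.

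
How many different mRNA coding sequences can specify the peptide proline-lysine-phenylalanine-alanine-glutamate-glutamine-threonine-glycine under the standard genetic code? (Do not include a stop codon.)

4096

Pro: 4 codons.
Lys: 2 codons.
Phe: 2 codons.
Ala: 4 codons.
Glu: 2 codons.
Gln: 2 codons.
Thr: 4 codons.
Gly: 4 codons.
4 × 2 × 2 × 4 × 2 × 2 × 4 × 4 = 4096.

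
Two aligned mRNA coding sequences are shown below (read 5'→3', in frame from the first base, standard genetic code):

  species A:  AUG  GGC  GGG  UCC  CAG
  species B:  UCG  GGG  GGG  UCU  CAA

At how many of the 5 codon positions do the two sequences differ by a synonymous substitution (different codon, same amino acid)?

Codon 1: AUG Met / UCG Ser — nonsynonymous.
Codon 2: GGC Gly / GGG Gly — synonymous.
Codon 3: GGG Gly / GGG Gly — identical.
Codon 4: UCC Ser / UCU Ser — synonymous.
Codon 5: CAG Gln / CAA Gln — synonymous.
Synonymous differences: 3.

3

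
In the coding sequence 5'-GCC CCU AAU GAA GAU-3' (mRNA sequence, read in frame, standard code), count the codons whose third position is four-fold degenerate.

Codon 1 GCC (Ala): third position 4-fold.
Codon 2 CCU (Pro): third position 4-fold.
Codon 3 AAU (Asn): third position 2-fold.
Codon 4 GAA (Glu): third position 2-fold.
Codon 5 GAU (Asp): third position 2-fold.
Four-fold degenerate third positions: 2.

2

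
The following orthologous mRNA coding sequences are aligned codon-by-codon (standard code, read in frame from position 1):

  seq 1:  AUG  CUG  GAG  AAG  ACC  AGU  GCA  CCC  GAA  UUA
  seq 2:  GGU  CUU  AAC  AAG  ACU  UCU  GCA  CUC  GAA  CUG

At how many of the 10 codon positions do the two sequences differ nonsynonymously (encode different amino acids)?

Codon 1: AUG Met / GGU Gly — nonsynonymous.
Codon 2: CUG Leu / CUU Leu — synonymous.
Codon 3: GAG Glu / AAC Asn — nonsynonymous.
Codon 4: AAG Lys / AAG Lys — identical.
Codon 5: ACC Thr / ACU Thr — synonymous.
Codon 6: AGU Ser / UCU Ser — synonymous.
Codon 7: GCA Ala / GCA Ala — identical.
Codon 8: CCC Pro / CUC Leu — nonsynonymous.
Codon 9: GAA Glu / GAA Glu — identical.
Codon 10: UUA Leu / CUG Leu — synonymous.
Nonsynonymous differences: 3.

3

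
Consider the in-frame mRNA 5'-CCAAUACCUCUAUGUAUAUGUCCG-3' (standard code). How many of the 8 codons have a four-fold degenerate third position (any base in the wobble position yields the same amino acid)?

4

Codon 1 CCA (Pro): third position 4-fold.
Codon 2 AUA (Ile): third position 3-fold.
Codon 3 CCU (Pro): third position 4-fold.
Codon 4 CUA (Leu): third position 4-fold.
Codon 5 UGU (Cys): third position 2-fold.
Codon 6 AUA (Ile): third position 3-fold.
Codon 7 UGU (Cys): third position 2-fold.
Codon 8 CCG (Pro): third position 4-fold.
Four-fold degenerate third positions: 4.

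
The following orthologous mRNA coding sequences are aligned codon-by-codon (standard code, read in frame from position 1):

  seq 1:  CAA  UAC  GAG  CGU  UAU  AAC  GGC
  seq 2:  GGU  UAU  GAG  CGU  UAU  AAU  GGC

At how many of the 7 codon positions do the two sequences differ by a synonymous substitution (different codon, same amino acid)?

Codon 1: CAA Gln / GGU Gly — nonsynonymous.
Codon 2: UAC Tyr / UAU Tyr — synonymous.
Codon 3: GAG Glu / GAG Glu — identical.
Codon 4: CGU Arg / CGU Arg — identical.
Codon 5: UAU Tyr / UAU Tyr — identical.
Codon 6: AAC Asn / AAU Asn — synonymous.
Codon 7: GGC Gly / GGC Gly — identical.
Synonymous differences: 2.

2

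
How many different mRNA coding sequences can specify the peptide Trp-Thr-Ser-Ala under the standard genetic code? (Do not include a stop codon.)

Trp: 1 codon.
Thr: 4 codons.
Ser: 6 codons.
Ala: 4 codons.
1 × 4 × 6 × 4 = 96.

96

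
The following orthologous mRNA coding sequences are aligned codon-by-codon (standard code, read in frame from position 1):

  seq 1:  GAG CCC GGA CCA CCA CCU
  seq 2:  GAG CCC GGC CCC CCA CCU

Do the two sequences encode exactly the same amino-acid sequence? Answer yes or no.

Codon 1: GAG Glu / GAG Glu — identical.
Codon 2: CCC Pro / CCC Pro — identical.
Codon 3: GGA Gly / GGC Gly — synonymous.
Codon 4: CCA Pro / CCC Pro — synonymous.
Codon 5: CCA Pro / CCA Pro — identical.
Codon 6: CCU Pro / CCU Pro — identical.
Nonsynonymous differences: 0 → same protein.

yes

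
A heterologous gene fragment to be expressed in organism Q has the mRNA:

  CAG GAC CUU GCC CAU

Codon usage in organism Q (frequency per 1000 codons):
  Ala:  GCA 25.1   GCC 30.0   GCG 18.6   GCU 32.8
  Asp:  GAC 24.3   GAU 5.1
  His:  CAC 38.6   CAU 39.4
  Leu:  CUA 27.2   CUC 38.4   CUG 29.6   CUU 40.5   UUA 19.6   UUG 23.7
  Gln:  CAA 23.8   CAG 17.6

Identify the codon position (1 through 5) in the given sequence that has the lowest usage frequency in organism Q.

1

Codon 1 CAG (Gln): 17.6 per 1000.
Codon 2 GAC (Asp): 24.3 per 1000.
Codon 3 CUU (Leu): 40.5 per 1000.
Codon 4 GCC (Ala): 30.0 per 1000.
Codon 5 CAU (His): 39.4 per 1000.
Lowest frequency is 17.6 at codon 1.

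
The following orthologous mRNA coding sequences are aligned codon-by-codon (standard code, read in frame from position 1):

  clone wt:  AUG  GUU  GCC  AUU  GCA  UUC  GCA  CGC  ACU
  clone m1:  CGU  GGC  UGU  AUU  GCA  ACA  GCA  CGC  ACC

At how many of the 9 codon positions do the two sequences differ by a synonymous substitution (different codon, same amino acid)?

1

Codon 1: AUG Met / CGU Arg — nonsynonymous.
Codon 2: GUU Val / GGC Gly — nonsynonymous.
Codon 3: GCC Ala / UGU Cys — nonsynonymous.
Codon 4: AUU Ile / AUU Ile — identical.
Codon 5: GCA Ala / GCA Ala — identical.
Codon 6: UUC Phe / ACA Thr — nonsynonymous.
Codon 7: GCA Ala / GCA Ala — identical.
Codon 8: CGC Arg / CGC Arg — identical.
Codon 9: ACU Thr / ACC Thr — synonymous.
Synonymous differences: 1.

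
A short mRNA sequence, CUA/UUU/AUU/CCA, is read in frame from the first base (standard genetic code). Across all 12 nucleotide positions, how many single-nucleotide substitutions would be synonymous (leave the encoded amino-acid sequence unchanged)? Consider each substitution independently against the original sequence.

Codon 1 (CUA, Leu): 4 synonymous substitutions.
Codon 2 (UUU, Phe): 1 synonymous substitution.
Codon 3 (AUU, Ile): 2 synonymous substitutions.
Codon 4 (CCA, Pro): 3 synonymous substitutions.
Total: 4 + 1 + 2 + 3 = 10.

10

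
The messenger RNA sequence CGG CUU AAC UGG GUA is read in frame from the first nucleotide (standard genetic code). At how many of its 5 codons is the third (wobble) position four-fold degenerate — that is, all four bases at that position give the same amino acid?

3

Codon 1 CGG (Arg): third position 4-fold.
Codon 2 CUU (Leu): third position 4-fold.
Codon 3 AAC (Asn): third position 2-fold.
Codon 4 UGG (Trp): third position 1-fold.
Codon 5 GUA (Val): third position 4-fold.
Four-fold degenerate third positions: 3.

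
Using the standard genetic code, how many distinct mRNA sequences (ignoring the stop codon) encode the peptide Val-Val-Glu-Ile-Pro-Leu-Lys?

4608

Val: 4 codons.
Val: 4 codons.
Glu: 2 codons.
Ile: 3 codons.
Pro: 4 codons.
Leu: 6 codons.
Lys: 2 codons.
4 × 4 × 2 × 3 × 4 × 6 × 2 = 4608.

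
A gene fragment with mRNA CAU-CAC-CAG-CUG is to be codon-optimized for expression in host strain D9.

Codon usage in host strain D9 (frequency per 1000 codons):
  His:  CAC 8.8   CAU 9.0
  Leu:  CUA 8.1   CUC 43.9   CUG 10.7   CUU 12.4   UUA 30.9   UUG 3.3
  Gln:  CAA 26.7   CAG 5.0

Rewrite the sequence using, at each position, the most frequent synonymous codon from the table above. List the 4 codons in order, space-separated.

CAU CAU CAA CUC

Codon 1 (His): best is CAU at 9.0.
Codon 2 (His): best is CAU at 9.0.
Codon 3 (Gln): best is CAA at 26.7.
Codon 4 (Leu): best is CUC at 43.9.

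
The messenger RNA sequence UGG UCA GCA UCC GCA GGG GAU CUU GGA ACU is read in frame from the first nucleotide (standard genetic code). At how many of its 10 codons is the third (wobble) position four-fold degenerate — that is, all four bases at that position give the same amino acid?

Codon 1 UGG (Trp): third position 1-fold.
Codon 2 UCA (Ser): third position 4-fold.
Codon 3 GCA (Ala): third position 4-fold.
Codon 4 UCC (Ser): third position 4-fold.
Codon 5 GCA (Ala): third position 4-fold.
Codon 6 GGG (Gly): third position 4-fold.
Codon 7 GAU (Asp): third position 2-fold.
Codon 8 CUU (Leu): third position 4-fold.
Codon 9 GGA (Gly): third position 4-fold.
Codon 10 ACU (Thr): third position 4-fold.
Four-fold degenerate third positions: 8.

8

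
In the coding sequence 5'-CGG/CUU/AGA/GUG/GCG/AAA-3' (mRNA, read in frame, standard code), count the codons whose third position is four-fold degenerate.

Codon 1 CGG (Arg): third position 4-fold.
Codon 2 CUU (Leu): third position 4-fold.
Codon 3 AGA (Arg): third position 2-fold.
Codon 4 GUG (Val): third position 4-fold.
Codon 5 GCG (Ala): third position 4-fold.
Codon 6 AAA (Lys): third position 2-fold.
Four-fold degenerate third positions: 4.

4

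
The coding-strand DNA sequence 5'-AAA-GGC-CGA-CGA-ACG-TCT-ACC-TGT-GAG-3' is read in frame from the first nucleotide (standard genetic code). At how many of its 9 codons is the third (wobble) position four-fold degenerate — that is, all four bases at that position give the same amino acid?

6

Codon 1 AAA (Lys): third position 2-fold.
Codon 2 GGC (Gly): third position 4-fold.
Codon 3 CGA (Arg): third position 4-fold.
Codon 4 CGA (Arg): third position 4-fold.
Codon 5 ACG (Thr): third position 4-fold.
Codon 6 TCT (Ser): third position 4-fold.
Codon 7 ACC (Thr): third position 4-fold.
Codon 8 TGT (Cys): third position 2-fold.
Codon 9 GAG (Glu): third position 2-fold.
Four-fold degenerate third positions: 6.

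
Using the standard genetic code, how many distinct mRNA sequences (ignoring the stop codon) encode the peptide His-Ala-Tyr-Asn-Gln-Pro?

His: 2 codons.
Ala: 4 codons.
Tyr: 2 codons.
Asn: 2 codons.
Gln: 2 codons.
Pro: 4 codons.
2 × 4 × 2 × 2 × 2 × 4 = 256.

256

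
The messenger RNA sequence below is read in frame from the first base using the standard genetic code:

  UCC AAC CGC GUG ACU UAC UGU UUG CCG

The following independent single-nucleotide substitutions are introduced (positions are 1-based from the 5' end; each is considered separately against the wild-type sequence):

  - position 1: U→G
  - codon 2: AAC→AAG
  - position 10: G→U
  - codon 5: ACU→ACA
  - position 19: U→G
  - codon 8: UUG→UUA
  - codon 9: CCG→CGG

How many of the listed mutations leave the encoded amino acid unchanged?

Codon 1: UCC (Ser) → GCC (Ala) — missense.
Codon 2: AAC (Asn) → AAG (Lys) — missense.
Codon 4: GUG (Val) → UUG (Leu) — missense.
Codon 5: ACU (Thr) → ACA (Thr) — synonymous.
Codon 7: UGU (Cys) → GGU (Gly) — missense.
Codon 8: UUG (Leu) → UUA (Leu) — synonymous.
Codon 9: CCG (Pro) → CGG (Arg) — missense.
Synonymous: 2 of 7.

2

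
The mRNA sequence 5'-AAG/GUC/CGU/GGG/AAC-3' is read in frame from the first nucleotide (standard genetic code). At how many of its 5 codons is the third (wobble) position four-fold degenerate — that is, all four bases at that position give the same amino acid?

Codon 1 AAG (Lys): third position 2-fold.
Codon 2 GUC (Val): third position 4-fold.
Codon 3 CGU (Arg): third position 4-fold.
Codon 4 GGG (Gly): third position 4-fold.
Codon 5 AAC (Asn): third position 2-fold.
Four-fold degenerate third positions: 3.

3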